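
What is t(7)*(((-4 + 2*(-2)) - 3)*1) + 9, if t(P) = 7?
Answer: -68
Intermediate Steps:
t(7)*(((-4 + 2*(-2)) - 3)*1) + 9 = 7*(((-4 + 2*(-2)) - 3)*1) + 9 = 7*(((-4 - 4) - 3)*1) + 9 = 7*((-8 - 3)*1) + 9 = 7*(-11*1) + 9 = 7*(-11) + 9 = -77 + 9 = -68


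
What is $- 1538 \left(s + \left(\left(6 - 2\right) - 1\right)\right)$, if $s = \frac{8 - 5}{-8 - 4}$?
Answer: $- \frac{8459}{2} \approx -4229.5$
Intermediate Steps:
$s = - \frac{1}{4}$ ($s = \frac{3}{-12} = 3 \left(- \frac{1}{12}\right) = - \frac{1}{4} \approx -0.25$)
$- 1538 \left(s + \left(\left(6 - 2\right) - 1\right)\right) = - 1538 \left(- \frac{1}{4} + \left(\left(6 - 2\right) - 1\right)\right) = - 1538 \left(- \frac{1}{4} + \left(4 - 1\right)\right) = - 1538 \left(- \frac{1}{4} + 3\right) = \left(-1538\right) \frac{11}{4} = - \frac{8459}{2}$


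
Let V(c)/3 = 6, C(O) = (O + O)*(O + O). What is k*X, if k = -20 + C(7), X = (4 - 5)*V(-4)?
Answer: -3168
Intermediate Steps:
C(O) = 4*O² (C(O) = (2*O)*(2*O) = 4*O²)
V(c) = 18 (V(c) = 3*6 = 18)
X = -18 (X = (4 - 5)*18 = -1*18 = -18)
k = 176 (k = -20 + 4*7² = -20 + 4*49 = -20 + 196 = 176)
k*X = 176*(-18) = -3168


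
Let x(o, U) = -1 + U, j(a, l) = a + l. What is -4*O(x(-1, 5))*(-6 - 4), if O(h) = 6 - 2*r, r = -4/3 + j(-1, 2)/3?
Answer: 320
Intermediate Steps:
r = -1 (r = -4/3 + (-1 + 2)/3 = -4*⅓ + 1*(⅓) = -4/3 + ⅓ = -1)
O(h) = 8 (O(h) = 6 - 2*(-1) = 6 + 2 = 8)
-4*O(x(-1, 5))*(-6 - 4) = -32*(-6 - 4) = -32*(-10) = -4*(-80) = 320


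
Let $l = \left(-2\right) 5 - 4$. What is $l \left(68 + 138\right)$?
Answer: $-2884$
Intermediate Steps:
$l = -14$ ($l = -10 - 4 = -14$)
$l \left(68 + 138\right) = - 14 \left(68 + 138\right) = \left(-14\right) 206 = -2884$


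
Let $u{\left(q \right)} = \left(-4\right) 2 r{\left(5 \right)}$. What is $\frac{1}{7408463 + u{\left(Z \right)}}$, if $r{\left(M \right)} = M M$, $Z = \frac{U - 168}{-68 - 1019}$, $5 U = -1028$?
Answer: $\frac{1}{7408263} \approx 1.3498 \cdot 10^{-7}$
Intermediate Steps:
$U = - \frac{1028}{5}$ ($U = \frac{1}{5} \left(-1028\right) = - \frac{1028}{5} \approx -205.6$)
$Z = \frac{1868}{5435}$ ($Z = \frac{- \frac{1028}{5} - 168}{-68 - 1019} = - \frac{1868}{5 \left(-1087\right)} = \left(- \frac{1868}{5}\right) \left(- \frac{1}{1087}\right) = \frac{1868}{5435} \approx 0.3437$)
$r{\left(M \right)} = M^{2}$
$u{\left(q \right)} = -200$ ($u{\left(q \right)} = \left(-4\right) 2 \cdot 5^{2} = \left(-8\right) 25 = -200$)
$\frac{1}{7408463 + u{\left(Z \right)}} = \frac{1}{7408463 - 200} = \frac{1}{7408263}$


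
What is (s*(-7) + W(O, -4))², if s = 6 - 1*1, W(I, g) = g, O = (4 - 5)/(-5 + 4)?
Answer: 1521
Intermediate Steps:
O = 1 (O = -1/(-1) = -1*(-1) = 1)
s = 5 (s = 6 - 1 = 5)
(s*(-7) + W(O, -4))² = (5*(-7) - 4)² = (-35 - 4)² = (-39)² = 1521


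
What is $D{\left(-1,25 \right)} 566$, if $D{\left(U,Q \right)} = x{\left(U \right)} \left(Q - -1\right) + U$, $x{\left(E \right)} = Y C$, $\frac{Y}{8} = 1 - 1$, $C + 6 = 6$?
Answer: $-566$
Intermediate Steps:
$C = 0$ ($C = -6 + 6 = 0$)
$Y = 0$ ($Y = 8 \left(1 - 1\right) = 8 \cdot 0 = 0$)
$x{\left(E \right)} = 0$ ($x{\left(E \right)} = 0 \cdot 0 = 0$)
$D{\left(U,Q \right)} = U$ ($D{\left(U,Q \right)} = 0 \left(Q - -1\right) + U = 0 \left(Q + 1\right) + U = 0 \left(1 + Q\right) + U = 0 + U = U$)
$D{\left(-1,25 \right)} 566 = \left(-1\right) 566 = -566$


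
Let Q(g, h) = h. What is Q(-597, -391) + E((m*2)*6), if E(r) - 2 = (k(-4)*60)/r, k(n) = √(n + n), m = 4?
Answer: -389 + 5*I*√2/2 ≈ -389.0 + 3.5355*I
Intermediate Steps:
k(n) = √2*√n (k(n) = √(2*n) = √2*√n)
E(r) = 2 + 120*I*√2/r (E(r) = 2 + ((√2*√(-4))*60)/r = 2 + ((√2*(2*I))*60)/r = 2 + ((2*I*√2)*60)/r = 2 + (120*I*√2)/r = 2 + 120*I*√2/r)
Q(-597, -391) + E((m*2)*6) = -391 + (2 + 120*I*√2/(((4*2)*6))) = -391 + (2 + 120*I*√2/((8*6))) = -391 + (2 + 120*I*√2/48) = -391 + (2 + 120*I*√2*(1/48)) = -391 + (2 + 5*I*√2/2) = -389 + 5*I*√2/2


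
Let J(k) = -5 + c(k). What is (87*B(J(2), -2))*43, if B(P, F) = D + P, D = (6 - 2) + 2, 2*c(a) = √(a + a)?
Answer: 7482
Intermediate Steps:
c(a) = √2*√a/2 (c(a) = √(a + a)/2 = √(2*a)/2 = (√2*√a)/2 = √2*√a/2)
D = 6 (D = 4 + 2 = 6)
J(k) = -5 + √2*√k/2
B(P, F) = 6 + P
(87*B(J(2), -2))*43 = (87*(6 + (-5 + √2*√2/2)))*43 = (87*(6 + (-5 + 1)))*43 = (87*(6 - 4))*43 = (87*2)*43 = 174*43 = 7482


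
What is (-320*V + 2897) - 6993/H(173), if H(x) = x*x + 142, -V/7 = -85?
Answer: -5638409706/30071 ≈ -1.8750e+5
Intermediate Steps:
V = 595 (V = -7*(-85) = 595)
H(x) = 142 + x² (H(x) = x² + 142 = 142 + x²)
(-320*V + 2897) - 6993/H(173) = (-320*595 + 2897) - 6993/(142 + 173²) = (-190400 + 2897) - 6993/(142 + 29929) = -187503 - 6993/30071 = -5638409706/30071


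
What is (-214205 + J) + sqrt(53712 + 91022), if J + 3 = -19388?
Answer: -233596 + sqrt(144734) ≈ -2.3322e+5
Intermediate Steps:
J = -19391 (J = -3 - 19388 = -19391)
(-214205 + J) + sqrt(53712 + 91022) = (-214205 - 19391) + sqrt(53712 + 91022) = -233596 + sqrt(144734)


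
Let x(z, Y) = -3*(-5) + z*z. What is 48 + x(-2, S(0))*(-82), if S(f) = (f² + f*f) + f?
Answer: -1510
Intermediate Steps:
S(f) = f + 2*f² (S(f) = (f² + f²) + f = 2*f² + f = f + 2*f²)
x(z, Y) = 15 + z²
48 + x(-2, S(0))*(-82) = 48 + (15 + (-2)²)*(-82) = 48 + (15 + 4)*(-82) = 48 + 19*(-82) = 48 - 1558 = -1510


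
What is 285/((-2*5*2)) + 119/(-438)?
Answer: -12721/876 ≈ -14.522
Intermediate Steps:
285/((-2*5*2)) + 119/(-438) = 285/((-10*2)) + 119*(-1/438) = 285/(-20) - 119/438 = 285*(-1/20) - 119/438 = -57/4 - 119/438 = -12721/876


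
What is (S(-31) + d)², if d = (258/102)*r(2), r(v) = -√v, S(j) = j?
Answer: 281427/289 + 2666*√2/17 ≈ 1195.6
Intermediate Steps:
d = -43*√2/17 (d = (258/102)*(-√2) = (258*(1/102))*(-√2) = 43*(-√2)/17 = -43*√2/17 ≈ -3.5771)
(S(-31) + d)² = (-31 - 43*√2/17)²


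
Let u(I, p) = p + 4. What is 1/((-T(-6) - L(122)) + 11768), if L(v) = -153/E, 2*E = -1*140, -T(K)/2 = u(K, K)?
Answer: 70/823327 ≈ 8.5021e-5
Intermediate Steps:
u(I, p) = 4 + p
T(K) = -8 - 2*K (T(K) = -2*(4 + K) = -8 - 2*K)
E = -70 (E = (-1*140)/2 = (½)*(-140) = -70)
L(v) = 153/70 (L(v) = -153/(-70) = -153*(-1/70) = 153/70)
1/((-T(-6) - L(122)) + 11768) = 1/((-(-8 - 2*(-6)) - 1*153/70) + 11768) = 1/((-(-8 + 12) - 153/70) + 11768) = 1/((-1*4 - 153/70) + 11768) = 1/((-4 - 153/70) + 11768) = 1/(-433/70 + 11768) = 1/(823327/70) = 70/823327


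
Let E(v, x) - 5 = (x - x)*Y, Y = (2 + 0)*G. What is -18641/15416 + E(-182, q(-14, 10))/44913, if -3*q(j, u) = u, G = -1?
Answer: -837146153/692378808 ≈ -1.2091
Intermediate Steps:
q(j, u) = -u/3
Y = -2 (Y = (2 + 0)*(-1) = 2*(-1) = -2)
E(v, x) = 5 (E(v, x) = 5 + (x - x)*(-2) = 5 + 0*(-2) = 5 + 0 = 5)
-18641/15416 + E(-182, q(-14, 10))/44913 = -18641/15416 + 5/44913 = -837146153/692378808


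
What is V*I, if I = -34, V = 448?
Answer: -15232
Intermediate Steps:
V*I = 448*(-34) = -15232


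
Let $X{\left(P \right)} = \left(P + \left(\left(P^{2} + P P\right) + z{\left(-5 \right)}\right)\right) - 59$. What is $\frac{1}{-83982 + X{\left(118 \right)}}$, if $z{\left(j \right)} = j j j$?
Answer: $- \frac{1}{56200} \approx -1.7794 \cdot 10^{-5}$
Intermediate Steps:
$z{\left(j \right)} = j^{3}$ ($z{\left(j \right)} = j^{2} j = j^{3}$)
$X{\left(P \right)} = -184 + P + 2 P^{2}$ ($X{\left(P \right)} = \left(P + \left(\left(P^{2} + P P\right) + \left(-5\right)^{3}\right)\right) - 59 = \left(P + \left(\left(P^{2} + P^{2}\right) - 125\right)\right) - 59 = \left(P + \left(2 P^{2} - 125\right)\right) - 59 = \left(P + \left(-125 + 2 P^{2}\right)\right) - 59 = \left(-125 + P + 2 P^{2}\right) - 59 = -184 + P + 2 P^{2}$)
$\frac{1}{-83982 + X{\left(118 \right)}} = \frac{1}{-83982 + \left(-184 + 118 + 2 \cdot 118^{2}\right)} = \frac{1}{-83982 + \left(-184 + 118 + 2 \cdot 13924\right)} = \frac{1}{-83982 + \left(-184 + 118 + 27848\right)} = \frac{1}{-83982 + 27782} = \frac{1}{-56200} = - \frac{1}{56200}$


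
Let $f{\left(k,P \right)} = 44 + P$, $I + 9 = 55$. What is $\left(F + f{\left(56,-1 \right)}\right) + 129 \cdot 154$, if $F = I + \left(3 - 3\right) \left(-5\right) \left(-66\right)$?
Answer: $19955$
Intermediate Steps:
$I = 46$ ($I = -9 + 55 = 46$)
$F = 46$ ($F = 46 + \left(3 - 3\right) \left(-5\right) \left(-66\right) = 46 + 0 \left(-5\right) \left(-66\right) = 46 + 0 \left(-66\right) = 46 + 0 = 46$)
$\left(F + f{\left(56,-1 \right)}\right) + 129 \cdot 154 = \left(46 + \left(44 - 1\right)\right) + 129 \cdot 154 = \left(46 + 43\right) + 19866 = 89 + 19866 = 19955$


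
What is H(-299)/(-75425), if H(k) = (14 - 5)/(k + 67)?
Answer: 9/17498600 ≈ 5.1433e-7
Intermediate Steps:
H(k) = 9/(67 + k)
H(-299)/(-75425) = (9/(67 - 299))/(-75425) = (9/(-232))*(-1/75425) = (9*(-1/232))*(-1/75425) = -9/232*(-1/75425) = 9/17498600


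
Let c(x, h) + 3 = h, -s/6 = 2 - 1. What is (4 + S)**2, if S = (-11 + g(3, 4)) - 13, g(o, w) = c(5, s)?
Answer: 841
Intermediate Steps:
s = -6 (s = -6*(2 - 1) = -6*1 = -6)
c(x, h) = -3 + h
g(o, w) = -9 (g(o, w) = -3 - 6 = -9)
S = -33 (S = (-11 - 9) - 13 = -20 - 13 = -33)
(4 + S)**2 = (4 - 33)**2 = (-29)**2 = 841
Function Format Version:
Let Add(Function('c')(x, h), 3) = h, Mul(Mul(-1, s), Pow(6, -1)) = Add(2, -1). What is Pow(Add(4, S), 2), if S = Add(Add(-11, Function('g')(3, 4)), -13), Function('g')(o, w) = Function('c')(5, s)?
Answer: 841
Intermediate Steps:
s = -6 (s = Mul(-6, Add(2, -1)) = Mul(-6, 1) = -6)
Function('c')(x, h) = Add(-3, h)
Function('g')(o, w) = -9 (Function('g')(o, w) = Add(-3, -6) = -9)
S = -33 (S = Add(Add(-11, -9), -13) = Add(-20, -13) = -33)
Pow(Add(4, S), 2) = Pow(Add(4, -33), 2) = Pow(-29, 2) = 841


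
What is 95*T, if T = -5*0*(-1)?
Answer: 0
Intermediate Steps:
T = 0 (T = 0*(-1) = 0)
95*T = 95*0 = 0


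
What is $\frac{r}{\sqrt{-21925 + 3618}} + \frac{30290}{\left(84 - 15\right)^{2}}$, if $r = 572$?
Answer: $\frac{30290}{4761} - \frac{572 i \sqrt{18307}}{18307} \approx 6.3621 - 4.2275 i$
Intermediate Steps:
$\frac{r}{\sqrt{-21925 + 3618}} + \frac{30290}{\left(84 - 15\right)^{2}} = \frac{572}{\sqrt{-21925 + 3618}} + \frac{30290}{\left(84 - 15\right)^{2}} = \frac{572}{\sqrt{-18307}} + \frac{30290}{69^{2}} = \frac{572}{i \sqrt{18307}} + \frac{30290}{4761} = 572 \left(- \frac{i \sqrt{18307}}{18307}\right) + 30290 \cdot \frac{1}{4761} = - \frac{572 i \sqrt{18307}}{18307} + \frac{30290}{4761} = \frac{30290}{4761} - \frac{572 i \sqrt{18307}}{18307}$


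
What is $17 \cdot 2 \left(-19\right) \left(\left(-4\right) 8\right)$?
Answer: $20672$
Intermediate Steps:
$17 \cdot 2 \left(-19\right) \left(\left(-4\right) 8\right) = 34 \left(-19\right) \left(-32\right) = \left(-646\right) \left(-32\right) = 20672$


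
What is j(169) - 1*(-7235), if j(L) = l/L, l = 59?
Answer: 1222774/169 ≈ 7235.4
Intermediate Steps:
j(L) = 59/L
j(169) - 1*(-7235) = 59/169 - 1*(-7235) = 59*(1/169) + 7235 = 59/169 + 7235 = 1222774/169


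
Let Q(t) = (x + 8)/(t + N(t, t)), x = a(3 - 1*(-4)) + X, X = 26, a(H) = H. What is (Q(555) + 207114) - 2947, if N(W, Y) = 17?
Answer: 116783565/572 ≈ 2.0417e+5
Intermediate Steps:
x = 33 (x = (3 - 1*(-4)) + 26 = (3 + 4) + 26 = 7 + 26 = 33)
Q(t) = 41/(17 + t) (Q(t) = (33 + 8)/(t + 17) = 41/(17 + t))
(Q(555) + 207114) - 2947 = (41/(17 + 555) + 207114) - 2947 = (41/572 + 207114) - 2947 = 118469249/572 - 2947 = 116783565/572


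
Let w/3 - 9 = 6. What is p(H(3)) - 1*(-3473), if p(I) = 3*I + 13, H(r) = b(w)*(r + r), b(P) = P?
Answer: 4296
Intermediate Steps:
w = 45 (w = 27 + 3*6 = 27 + 18 = 45)
H(r) = 90*r (H(r) = 45*(r + r) = 45*(2*r) = 90*r)
p(I) = 13 + 3*I
p(H(3)) - 1*(-3473) = (13 + 3*(90*3)) - 1*(-3473) = (13 + 3*270) + 3473 = (13 + 810) + 3473 = 823 + 3473 = 4296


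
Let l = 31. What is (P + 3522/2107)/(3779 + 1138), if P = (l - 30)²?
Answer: 5629/10360119 ≈ 0.00054333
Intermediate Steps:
P = 1 (P = (31 - 30)² = 1² = 1)
(P + 3522/2107)/(3779 + 1138) = (1 + 3522/2107)/(3779 + 1138) = (1 + 3522*(1/2107))/4917 = (1 + 3522/2107)*(1/4917) = (5629/2107)*(1/4917) = 5629/10360119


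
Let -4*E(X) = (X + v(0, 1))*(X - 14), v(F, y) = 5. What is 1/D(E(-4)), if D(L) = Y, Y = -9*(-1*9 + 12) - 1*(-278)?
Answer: 1/251 ≈ 0.0039841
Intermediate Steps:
E(X) = -(-14 + X)*(5 + X)/4 (E(X) = -(X + 5)*(X - 14)/4 = -(5 + X)*(-14 + X)/4 = -(-14 + X)*(5 + X)/4)
Y = 251 (Y = -9*(-9 + 12) + 278 = -9*3 + 278 = -27 + 278 = 251)
D(L) = 251
1/D(E(-4)) = 1/251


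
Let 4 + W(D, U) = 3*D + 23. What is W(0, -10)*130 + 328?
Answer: 2798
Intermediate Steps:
W(D, U) = 19 + 3*D (W(D, U) = -4 + (3*D + 23) = -4 + (23 + 3*D) = 19 + 3*D)
W(0, -10)*130 + 328 = (19 + 3*0)*130 + 328 = (19 + 0)*130 + 328 = 19*130 + 328 = 2470 + 328 = 2798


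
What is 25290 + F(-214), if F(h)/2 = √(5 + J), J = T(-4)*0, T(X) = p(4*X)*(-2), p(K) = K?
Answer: 25290 + 2*√5 ≈ 25294.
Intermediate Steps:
T(X) = -8*X (T(X) = (4*X)*(-2) = -8*X)
J = 0 (J = -8*(-4)*0 = 32*0 = 0)
F(h) = 2*√5 (F(h) = 2*√(5 + 0) = 2*√5)
25290 + F(-214) = 25290 + 2*√5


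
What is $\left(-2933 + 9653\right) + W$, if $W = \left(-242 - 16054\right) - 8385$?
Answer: $-17961$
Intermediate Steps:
$W = -24681$ ($W = -16296 - 8385 = -24681$)
$\left(-2933 + 9653\right) + W = \left(-2933 + 9653\right) - 24681 = 6720 - 24681 = -17961$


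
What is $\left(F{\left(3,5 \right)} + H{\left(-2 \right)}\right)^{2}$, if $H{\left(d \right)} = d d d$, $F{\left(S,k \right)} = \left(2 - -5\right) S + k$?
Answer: $324$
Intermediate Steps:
$F{\left(S,k \right)} = k + 7 S$ ($F{\left(S,k \right)} = \left(2 + 5\right) S + k = 7 S + k = k + 7 S$)
$H{\left(d \right)} = d^{3}$ ($H{\left(d \right)} = d^{2} d = d^{3}$)
$\left(F{\left(3,5 \right)} + H{\left(-2 \right)}\right)^{2} = \left(\left(5 + 7 \cdot 3\right) + \left(-2\right)^{3}\right)^{2} = \left(\left(5 + 21\right) - 8\right)^{2} = \left(26 - 8\right)^{2} = 18^{2} = 324$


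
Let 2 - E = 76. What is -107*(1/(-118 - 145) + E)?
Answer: 2082541/263 ≈ 7918.4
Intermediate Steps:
E = -74 (E = 2 - 1*76 = 2 - 76 = -74)
-107*(1/(-118 - 145) + E) = -107*(1/(-118 - 145) - 74) = -107*(1/(-263) - 74) = -107*(-1/263 - 74) = -107*(-19463/263) = 2082541/263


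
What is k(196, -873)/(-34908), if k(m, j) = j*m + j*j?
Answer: -197007/11636 ≈ -16.931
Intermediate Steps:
k(m, j) = j**2 + j*m (k(m, j) = j*m + j**2 = j**2 + j*m)
k(196, -873)/(-34908) = -873*(-873 + 196)/(-34908) = -873*(-677)*(-1/34908) = 591021*(-1/34908) = -197007/11636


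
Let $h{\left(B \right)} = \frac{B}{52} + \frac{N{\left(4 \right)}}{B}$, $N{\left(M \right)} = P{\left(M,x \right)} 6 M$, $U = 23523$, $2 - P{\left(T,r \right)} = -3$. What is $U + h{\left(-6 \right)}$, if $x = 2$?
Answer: $\frac{611075}{26} \approx 23503.0$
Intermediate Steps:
$P{\left(T,r \right)} = 5$ ($P{\left(T,r \right)} = 2 - -3 = 2 + 3 = 5$)
$N{\left(M \right)} = 30 M$ ($N{\left(M \right)} = 5 \cdot 6 M = 30 M$)
$h{\left(B \right)} = \frac{120}{B} + \frac{B}{52}$ ($h{\left(B \right)} = \frac{B}{52} + \frac{30 \cdot 4}{B} = B \frac{1}{52} + \frac{120}{B} = \frac{B}{52} + \frac{120}{B} = \frac{120}{B} + \frac{B}{52}$)
$U + h{\left(-6 \right)} = 23523 + \left(\frac{120}{-6} + \frac{1}{52} \left(-6\right)\right) = 23523 + \left(120 \left(- \frac{1}{6}\right) - \frac{3}{26}\right) = 23523 - \frac{523}{26} = \frac{611075}{26}$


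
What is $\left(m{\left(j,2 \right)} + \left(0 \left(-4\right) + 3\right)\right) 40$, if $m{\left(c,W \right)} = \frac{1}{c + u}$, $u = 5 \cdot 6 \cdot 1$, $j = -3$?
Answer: $\frac{3280}{27} \approx 121.48$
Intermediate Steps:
$u = 30$ ($u = 30 \cdot 1 = 30$)
$m{\left(c,W \right)} = \frac{1}{30 + c}$ ($m{\left(c,W \right)} = \frac{1}{c + 30} = \frac{1}{30 + c}$)
$\left(m{\left(j,2 \right)} + \left(0 \left(-4\right) + 3\right)\right) 40 = \left(\frac{1}{30 - 3} + \left(0 \left(-4\right) + 3\right)\right) 40 = \left(\frac{1}{27} + \left(0 + 3\right)\right) 40 = \left(\frac{1}{27} + 3\right) 40 = \frac{82}{27} \cdot 40 = \frac{3280}{27}$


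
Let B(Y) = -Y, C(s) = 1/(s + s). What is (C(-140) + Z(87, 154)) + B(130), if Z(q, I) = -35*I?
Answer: -1545601/280 ≈ -5520.0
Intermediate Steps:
C(s) = 1/(2*s)
(C(-140) + Z(87, 154)) + B(130) = ((½)/(-140) - 35*154) - 1*130 = ((½)*(-1/140) - 5390) - 130 = (-1/280 - 5390) - 130 = -1509201/280 - 130 = -1545601/280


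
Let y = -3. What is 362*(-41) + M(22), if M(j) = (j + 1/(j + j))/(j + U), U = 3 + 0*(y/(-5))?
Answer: -16325231/1100 ≈ -14841.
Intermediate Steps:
U = 3 (U = 3 + 0*(-3/(-5)) = 3 + 0*(-3*(-⅕)) = 3 + 0*(⅗) = 3 + 0 = 3)
M(j) = (j + 1/(2*j))/(3 + j) (M(j) = (j + 1/(j + j))/(j + 3) = (j + 1/(2*j))/(3 + j))
362*(-41) + M(22) = 362*(-41) + (½ + 22²)/(22*(3 + 22)) = -14842 + (1/22)*(½ + 484)/25 = -14842 + (1/22)*(1/25)*(969/2) = -14842 + 969/1100 = -16325231/1100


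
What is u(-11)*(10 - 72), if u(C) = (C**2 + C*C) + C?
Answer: -14322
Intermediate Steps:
u(C) = C + 2*C**2 (u(C) = (C**2 + C**2) + C = 2*C**2 + C = C + 2*C**2)
u(-11)*(10 - 72) = (-11*(1 + 2*(-11)))*(10 - 72) = -11*(1 - 22)*(-62) = -11*(-21)*(-62) = 231*(-62) = -14322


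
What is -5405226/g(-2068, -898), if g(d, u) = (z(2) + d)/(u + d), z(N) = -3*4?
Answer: -4007975079/520 ≈ -7.7076e+6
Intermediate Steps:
z(N) = -12
g(d, u) = (-12 + d)/(d + u) (g(d, u) = (-12 + d)/(u + d) = (-12 + d)/(d + u))
-5405226/g(-2068, -898) = -5405226*(-2068 - 898)/(-12 - 2068) = -5405226/(-2080/(-2966)) = -5405226/((-1/2966*(-2080))) = -5405226/1040/1483 = -5405226*1483/1040 = -4007975079/520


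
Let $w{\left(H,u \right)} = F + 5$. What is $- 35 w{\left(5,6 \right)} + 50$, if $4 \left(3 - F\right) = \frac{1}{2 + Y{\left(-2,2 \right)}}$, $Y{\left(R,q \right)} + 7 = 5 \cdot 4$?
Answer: $- \frac{2753}{12} \approx -229.42$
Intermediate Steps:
$Y{\left(R,q \right)} = 13$ ($Y{\left(R,q \right)} = -7 + 5 \cdot 4 = -7 + 20 = 13$)
$F = \frac{179}{60}$ ($F = 3 - \frac{1}{4 \left(2 + 13\right)} = 3 - \frac{1}{4 \cdot 15} = 3 - \frac{1}{60} = \frac{179}{60} \approx 2.9833$)
$w{\left(H,u \right)} = \frac{479}{60}$ ($w{\left(H,u \right)} = \frac{179}{60} + 5 = \frac{479}{60}$)
$- 35 w{\left(5,6 \right)} + 50 = \left(-35\right) \frac{479}{60} + 50 = - \frac{3353}{12} + 50 = - \frac{2753}{12}$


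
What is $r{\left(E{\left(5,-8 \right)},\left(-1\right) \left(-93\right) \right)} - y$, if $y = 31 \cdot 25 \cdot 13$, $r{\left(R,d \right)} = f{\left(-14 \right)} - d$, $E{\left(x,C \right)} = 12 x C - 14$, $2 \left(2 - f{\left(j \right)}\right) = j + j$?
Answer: $-10152$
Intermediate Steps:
$f{\left(j \right)} = 2 - j$ ($f{\left(j \right)} = 2 - \frac{j + j}{2} = 2 - \frac{2 j}{2} = 2 - j$)
$E{\left(x,C \right)} = -14 + 12 C x$ ($E{\left(x,C \right)} = 12 C x - 14 = -14 + 12 C x$)
$r{\left(R,d \right)} = 16 - d$ ($r{\left(R,d \right)} = \left(2 - -14\right) - d = \left(2 + 14\right) - d = 16 - d$)
$y = 10075$ ($y = 775 \cdot 13 = 10075$)
$r{\left(E{\left(5,-8 \right)},\left(-1\right) \left(-93\right) \right)} - y = \left(16 - \left(-1\right) \left(-93\right)\right) - 10075 = \left(16 - 93\right) - 10075 = -77 - 10075 = -10152$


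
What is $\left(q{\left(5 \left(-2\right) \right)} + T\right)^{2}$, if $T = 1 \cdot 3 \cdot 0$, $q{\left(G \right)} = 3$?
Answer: $9$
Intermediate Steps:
$T = 0$ ($T = 3 \cdot 0 = 0$)
$\left(q{\left(5 \left(-2\right) \right)} + T\right)^{2} = \left(3 + 0\right)^{2} = 3^{2} = 9$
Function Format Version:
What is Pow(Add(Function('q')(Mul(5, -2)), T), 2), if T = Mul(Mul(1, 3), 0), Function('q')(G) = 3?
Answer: 9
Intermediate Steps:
T = 0 (T = Mul(3, 0) = 0)
Pow(Add(Function('q')(Mul(5, -2)), T), 2) = Pow(Add(3, 0), 2) = Pow(3, 2) = 9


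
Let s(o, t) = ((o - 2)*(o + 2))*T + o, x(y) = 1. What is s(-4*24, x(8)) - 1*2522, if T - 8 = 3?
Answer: 98714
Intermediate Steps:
T = 11 (T = 8 + 3 = 11)
s(o, t) = o + 11*(-2 + o)*(2 + o) (s(o, t) = ((o - 2)*(o + 2))*11 + o = ((-2 + o)*(2 + o))*11 + o = 11*(-2 + o)*(2 + o) + o = o + 11*(-2 + o)*(2 + o))
s(-4*24, x(8)) - 1*2522 = (-44 - 4*24 + 11*(-4*24)²) - 1*2522 = (-44 - 96 + 11*(-96)²) - 2522 = (-44 - 96 + 11*9216) - 2522 = (-44 - 96 + 101376) - 2522 = 101236 - 2522 = 98714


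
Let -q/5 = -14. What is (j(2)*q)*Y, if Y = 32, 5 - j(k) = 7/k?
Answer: 3360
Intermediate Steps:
q = 70 (q = -5*(-14) = 70)
j(k) = 5 - 7/k
(j(2)*q)*Y = ((5 - 7/2)*70)*32 = ((3/2)*70)*32 = 105*32 = 3360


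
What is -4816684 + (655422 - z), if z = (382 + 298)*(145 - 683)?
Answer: -3795422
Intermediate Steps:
z = -365840 (z = 680*(-538) = -365840)
-4816684 + (655422 - z) = -4816684 + (655422 - 1*(-365840)) = -4816684 + (655422 + 365840) = -4816684 + 1021262 = -3795422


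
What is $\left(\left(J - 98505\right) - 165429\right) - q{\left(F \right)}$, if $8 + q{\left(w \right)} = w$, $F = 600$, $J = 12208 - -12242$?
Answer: $-240076$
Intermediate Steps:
$J = 24450$ ($J = 12208 + 12242 = 24450$)
$q{\left(w \right)} = -8 + w$
$\left(\left(J - 98505\right) - 165429\right) - q{\left(F \right)} = \left(\left(24450 - 98505\right) - 165429\right) - \left(-8 + 600\right) = \left(-74055 - 165429\right) - 592 = -239484 - 592 = -240076$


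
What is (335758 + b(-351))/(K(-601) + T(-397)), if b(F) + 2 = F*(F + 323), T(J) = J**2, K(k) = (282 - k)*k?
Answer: -172792/186537 ≈ -0.92632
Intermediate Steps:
K(k) = k*(282 - k)
b(F) = -2 + F*(323 + F) (b(F) = -2 + F*(F + 323) = -2 + F*(323 + F))
(335758 + b(-351))/(K(-601) + T(-397)) = (335758 + (-2 + (-351)**2 + 323*(-351)))/(-601*(282 - 1*(-601)) + (-397)**2) = (335758 + (-2 + 123201 - 113373))/(-601*(282 + 601) + 157609) = (335758 + 9826)/(-601*883 + 157609) = 345584/(-530683 + 157609) = 345584/(-373074) = 345584*(-1/373074) = -172792/186537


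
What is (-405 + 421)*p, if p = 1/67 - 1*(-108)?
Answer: 115792/67 ≈ 1728.2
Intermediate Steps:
p = 7237/67 (p = 1/67 + 108 = 7237/67 ≈ 108.01)
(-405 + 421)*p = (-405 + 421)*(7237/67) = 16*(7237/67) = 115792/67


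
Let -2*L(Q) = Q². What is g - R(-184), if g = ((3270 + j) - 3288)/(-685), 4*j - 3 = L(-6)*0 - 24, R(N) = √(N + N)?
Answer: 93/2740 - 4*I*√23 ≈ 0.033942 - 19.183*I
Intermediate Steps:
L(Q) = -Q²/2
R(N) = √2*√N (R(N) = √(2*N) = √2*√N)
j = -21/4 (j = ¾ + (-½*(-6)²*0 - 24)/4 = ¾ + (-½*36*0 - 24)/4 = ¾ + (-18*0 - 24)/4 = ¾ + (0 - 24)/4 = ¾ + (¼)*(-24) = ¾ - 6 = -21/4 ≈ -5.2500)
g = 93/2740 (g = ((3270 - 21/4) - 3288)/(-685) = (13059/4 - 3288)*(-1/685) = -93/4*(-1/685) = 93/2740 ≈ 0.033942)
g - R(-184) = 93/2740 - √2*√(-184) = 93/2740 - √2*2*I*√46 = 93/2740 - 4*I*√23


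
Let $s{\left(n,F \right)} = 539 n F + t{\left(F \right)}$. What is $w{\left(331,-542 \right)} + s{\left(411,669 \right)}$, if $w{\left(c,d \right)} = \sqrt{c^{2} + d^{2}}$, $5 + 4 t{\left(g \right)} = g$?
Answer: $148203067 + 5 \sqrt{16133} \approx 1.482 \cdot 10^{8}$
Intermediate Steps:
$t{\left(g \right)} = - \frac{5}{4} + \frac{g}{4}$
$s{\left(n,F \right)} = - \frac{5}{4} + \frac{F}{4} + 539 F n$ ($s{\left(n,F \right)} = 539 n F + \left(- \frac{5}{4} + \frac{F}{4}\right) = 539 F n + \left(- \frac{5}{4} + \frac{F}{4}\right) = - \frac{5}{4} + \frac{F}{4} + 539 F n$)
$w{\left(331,-542 \right)} + s{\left(411,669 \right)} = \sqrt{331^{2} + \left(-542\right)^{2}} + \left(- \frac{5}{4} + \frac{1}{4} \cdot 669 + 539 \cdot 669 \cdot 411\right) = \sqrt{109561 + 293764} + \left(- \frac{5}{4} + \frac{669}{4} + 148202901\right) = \sqrt{403325} + 148203067 = 5 \sqrt{16133} + 148203067 = 148203067 + 5 \sqrt{16133}$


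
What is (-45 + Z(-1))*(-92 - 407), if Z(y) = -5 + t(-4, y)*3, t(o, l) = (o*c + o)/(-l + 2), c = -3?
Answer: 20958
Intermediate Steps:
t(o, l) = -2*o/(2 - l) (t(o, l) = (o*(-3) + o)/(-l + 2) = (-3*o + o)/(2 - l) = (-2*o)/(2 - l) = -2*o/(2 - l))
Z(y) = -5 - 24/(-2 + y) (Z(y) = -5 + (2*(-4)/(-2 + y))*3 = -5 - 8/(-2 + y)*3 = -5 - 24/(-2 + y))
(-45 + Z(-1))*(-92 - 407) = (-45 + (-14 - 5*(-1))/(-2 - 1))*(-92 - 407) = (-45 + (-14 + 5)/(-3))*(-499) = (-45 - ⅓*(-9))*(-499) = (-45 + 3)*(-499) = -42*(-499) = 20958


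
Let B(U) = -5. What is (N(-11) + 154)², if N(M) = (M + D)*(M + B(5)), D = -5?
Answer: 168100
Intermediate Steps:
N(M) = (-5 + M)² (N(M) = (M - 5)*(M - 5) = (-5 + M)*(-5 + M) = (-5 + M)²)
(N(-11) + 154)² = ((25 + (-11)² - 10*(-11)) + 154)² = ((25 + 121 + 110) + 154)² = (256 + 154)² = 410² = 168100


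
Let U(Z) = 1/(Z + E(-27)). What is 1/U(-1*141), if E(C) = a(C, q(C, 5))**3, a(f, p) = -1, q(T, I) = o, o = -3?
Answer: -142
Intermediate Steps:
q(T, I) = -3
E(C) = -1 (E(C) = (-1)**3 = -1)
U(Z) = 1/(-1 + Z) (U(Z) = 1/(Z - 1) = 1/(-1 + Z))
1/U(-1*141) = 1/(1/(-1 - 1*141)) = 1/(1/(-1 - 141)) = 1/(1/(-142)) = 1/(-1/142) = -142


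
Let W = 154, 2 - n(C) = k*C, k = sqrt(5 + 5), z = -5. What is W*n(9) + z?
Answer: 303 - 1386*sqrt(10) ≈ -4079.9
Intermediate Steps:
k = sqrt(10) ≈ 3.1623
n(C) = 2 - C*sqrt(10) (n(C) = 2 - sqrt(10)*C = 2 - C*sqrt(10))
W*n(9) + z = 154*(2 - 1*9*sqrt(10)) - 5 = 154*(2 - 9*sqrt(10)) - 5 = (308 - 1386*sqrt(10)) - 5 = 303 - 1386*sqrt(10)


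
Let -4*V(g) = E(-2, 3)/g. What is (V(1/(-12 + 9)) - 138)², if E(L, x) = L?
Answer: 77841/4 ≈ 19460.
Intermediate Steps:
V(g) = 1/(2*g) (V(g) = -(-1)/(2*g) = 1/(2*g))
(V(1/(-12 + 9)) - 138)² = (1/(2*(1/(-12 + 9))) - 138)² = (1/(2*(1/(-3))) - 138)² = (1/(2*(-⅓)) - 138)² = ((½)*(-3) - 138)² = (-3/2 - 138)² = (-279/2)² = 77841/4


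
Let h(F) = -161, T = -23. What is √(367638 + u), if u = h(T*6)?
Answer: 11*√3037 ≈ 606.20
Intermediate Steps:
u = -161
√(367638 + u) = √(367638 - 161) = √367477 = 11*√3037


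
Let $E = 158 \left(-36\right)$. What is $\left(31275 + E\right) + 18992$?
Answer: $44579$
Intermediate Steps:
$E = -5688$
$\left(31275 + E\right) + 18992 = \left(31275 - 5688\right) + 18992 = 25587 + 18992 = 44579$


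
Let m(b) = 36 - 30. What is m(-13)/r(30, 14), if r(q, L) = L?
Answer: 3/7 ≈ 0.42857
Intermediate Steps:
m(b) = 6
m(-13)/r(30, 14) = 6/14 = 6*(1/14) = 3/7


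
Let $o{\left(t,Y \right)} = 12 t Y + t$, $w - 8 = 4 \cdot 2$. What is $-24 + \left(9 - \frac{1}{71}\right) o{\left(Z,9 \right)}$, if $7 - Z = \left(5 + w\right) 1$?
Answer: $- \frac{975292}{71} \approx -13737.0$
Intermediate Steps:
$w = 16$ ($w = 8 + 4 \cdot 2 = 8 + 8 = 16$)
$Z = -14$ ($Z = 7 - \left(5 + 16\right) 1 = 7 - 21 \cdot 1 = 7 - 21 = -14$)
$o{\left(t,Y \right)} = t + 12 Y t$ ($o{\left(t,Y \right)} = 12 Y t + t = t + 12 Y t$)
$-24 + \left(9 - \frac{1}{71}\right) o{\left(Z,9 \right)} = -24 + \left(9 - \frac{1}{71}\right) \left(- 14 \left(1 + 12 \cdot 9\right)\right) = -24 + \left(9 - \frac{1}{71}\right) \left(- 14 \left(1 + 108\right)\right) = -24 + \left(9 - \frac{1}{71}\right) \left(\left(-14\right) 109\right) = -24 + \frac{638}{71} \left(-1526\right) = -24 - \frac{973588}{71} = - \frac{975292}{71}$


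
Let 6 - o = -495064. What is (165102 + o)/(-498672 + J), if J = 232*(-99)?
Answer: -165043/130410 ≈ -1.2656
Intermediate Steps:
J = -22968
o = 495070 (o = 6 - 1*(-495064) = 6 + 495064 = 495070)
(165102 + o)/(-498672 + J) = (165102 + 495070)/(-498672 - 22968) = 660172/(-521640) = 660172*(-1/521640) = -165043/130410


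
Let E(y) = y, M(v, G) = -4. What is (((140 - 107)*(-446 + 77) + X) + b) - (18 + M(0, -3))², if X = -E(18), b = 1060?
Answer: -11331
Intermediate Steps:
X = -18 (X = -1*18 = -18)
(((140 - 107)*(-446 + 77) + X) + b) - (18 + M(0, -3))² = (((140 - 107)*(-446 + 77) - 18) + 1060) - (18 - 4)² = ((33*(-369) - 18) + 1060) - 1*14² = ((-12177 - 18) + 1060) - 1*196 = (-12195 + 1060) - 196 = -11135 - 196 = -11331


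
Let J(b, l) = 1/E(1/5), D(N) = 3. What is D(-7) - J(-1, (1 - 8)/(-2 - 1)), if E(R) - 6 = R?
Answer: 88/31 ≈ 2.8387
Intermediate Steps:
E(R) = 6 + R
J(b, l) = 5/31 (J(b, l) = 1/(6 + 1/5) = 1/(6 + ⅕) = 1/(31/5) = 5/31)
D(-7) - J(-1, (1 - 8)/(-2 - 1)) = 3 - 1*5/31 = 3 - 5/31 = 88/31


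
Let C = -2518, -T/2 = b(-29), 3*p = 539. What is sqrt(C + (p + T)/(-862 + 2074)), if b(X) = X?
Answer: I*sqrt(924628235)/606 ≈ 50.178*I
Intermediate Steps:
p = 539/3 (p = (1/3)*539 = 539/3 ≈ 179.67)
T = 58 (T = -2*(-29) = 58)
sqrt(C + (p + T)/(-862 + 2074)) = sqrt(-2518 + (539/3 + 58)/(-862 + 2074)) = sqrt(-2518 + (713/3)/1212) = sqrt(-2518 + (713/3)*(1/1212)) = sqrt(-2518 + 713/3636) = sqrt(-9154735/3636) = I*sqrt(924628235)/606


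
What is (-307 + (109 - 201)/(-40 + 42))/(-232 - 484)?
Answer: 353/716 ≈ 0.49302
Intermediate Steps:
(-307 + (109 - 201)/(-40 + 42))/(-232 - 484) = (-307 - 92/2)/(-716) = (-307 - 92*1/2)*(-1/716) = (-307 - 46)*(-1/716) = -353*(-1/716) = 353/716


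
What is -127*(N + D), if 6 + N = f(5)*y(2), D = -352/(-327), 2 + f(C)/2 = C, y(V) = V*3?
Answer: -1290574/327 ≈ -3946.7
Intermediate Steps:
y(V) = 3*V
f(C) = -4 + 2*C
D = 352/327 (D = -352*(-1/327) = 352/327 ≈ 1.0765)
N = 30 (N = -6 + (-4 + 2*5)*(3*2) = -6 + (-4 + 10)*6 = -6 + 6*6 = -6 + 36 = 30)
-127*(N + D) = -127*(30 + 352/327) = -127*10162/327 = -1290574/327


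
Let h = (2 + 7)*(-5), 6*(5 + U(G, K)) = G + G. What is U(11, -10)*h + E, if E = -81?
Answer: -21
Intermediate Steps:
U(G, K) = -5 + G/3 (U(G, K) = -5 + (G + G)/6 = -5 + (2*G)/6 = -5 + G/3)
h = -45 (h = 9*(-5) = -45)
U(11, -10)*h + E = (-5 + (⅓)*11)*(-45) - 81 = (-5 + 11/3)*(-45) - 81 = -4/3*(-45) - 81 = 60 - 81 = -21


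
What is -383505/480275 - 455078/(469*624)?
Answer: -2544597121/1081195080 ≈ -2.3535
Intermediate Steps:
-383505/480275 - 455078/(469*624) = -383505*1/480275 - 455078/292656 = -76701/96055 - 455078*1/292656 = -76701/96055 - 17503/11256 = -2544597121/1081195080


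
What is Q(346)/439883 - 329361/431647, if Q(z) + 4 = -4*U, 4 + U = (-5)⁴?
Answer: -145954242499/189874177301 ≈ -0.76869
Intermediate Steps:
U = 621 (U = -4 + (-5)⁴ = -4 + 625 = 621)
Q(z) = -2488 (Q(z) = -4 - 4*621 = -4 - 2484 = -2488)
Q(346)/439883 - 329361/431647 = -2488/439883 - 329361/431647 = -145954242499/189874177301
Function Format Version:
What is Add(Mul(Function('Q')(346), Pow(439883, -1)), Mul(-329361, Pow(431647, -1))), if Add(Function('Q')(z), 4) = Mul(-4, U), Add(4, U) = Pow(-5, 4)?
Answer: Rational(-145954242499, 189874177301) ≈ -0.76869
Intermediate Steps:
U = 621 (U = Add(-4, Pow(-5, 4)) = Add(-4, 625) = 621)
Function('Q')(z) = -2488 (Function('Q')(z) = Add(-4, Mul(-4, 621)) = Add(-4, -2484) = -2488)
Add(Mul(Function('Q')(346), Pow(439883, -1)), Mul(-329361, Pow(431647, -1))) = Add(Mul(-2488, Pow(439883, -1)), Mul(-329361, Pow(431647, -1))) = Add(Mul(-2488, Rational(1, 439883)), Mul(-329361, Rational(1, 431647))) = Add(Rational(-2488, 439883), Rational(-329361, 431647)) = Rational(-145954242499, 189874177301)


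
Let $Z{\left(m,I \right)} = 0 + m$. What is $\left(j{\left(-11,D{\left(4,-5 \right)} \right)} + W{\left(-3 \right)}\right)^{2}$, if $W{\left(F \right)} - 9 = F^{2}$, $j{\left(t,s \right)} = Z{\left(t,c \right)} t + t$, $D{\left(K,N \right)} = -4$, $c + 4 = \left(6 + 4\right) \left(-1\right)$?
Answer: $16384$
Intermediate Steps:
$c = -14$ ($c = -4 + \left(6 + 4\right) \left(-1\right) = -4 + 10 \left(-1\right) = -4 - 10 = -14$)
$Z{\left(m,I \right)} = m$
$j{\left(t,s \right)} = t + t^{2}$ ($j{\left(t,s \right)} = t t + t = t^{2} + t = t + t^{2}$)
$W{\left(F \right)} = 9 + F^{2}$
$\left(j{\left(-11,D{\left(4,-5 \right)} \right)} + W{\left(-3 \right)}\right)^{2} = \left(- 11 \left(1 - 11\right) + \left(9 + \left(-3\right)^{2}\right)\right)^{2} = \left(\left(-11\right) \left(-10\right) + \left(9 + 9\right)\right)^{2} = \left(110 + 18\right)^{2} = 128^{2} = 16384$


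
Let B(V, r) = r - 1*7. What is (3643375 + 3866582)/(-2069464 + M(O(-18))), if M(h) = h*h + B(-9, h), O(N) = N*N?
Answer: -7509957/1964171 ≈ -3.8235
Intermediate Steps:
O(N) = N²
B(V, r) = -7 + r (B(V, r) = r - 7 = -7 + r)
M(h) = -7 + h + h² (M(h) = h*h + (-7 + h) = h² + (-7 + h) = -7 + h + h²)
(3643375 + 3866582)/(-2069464 + M(O(-18))) = (3643375 + 3866582)/(-2069464 + (-7 + (-18)² + ((-18)²)²)) = 7509957/(-2069464 + (-7 + 324 + 324²)) = 7509957/(-2069464 + (-7 + 324 + 104976)) = 7509957/(-2069464 + 105293) = 7509957/(-1964171) = 7509957*(-1/1964171) = -7509957/1964171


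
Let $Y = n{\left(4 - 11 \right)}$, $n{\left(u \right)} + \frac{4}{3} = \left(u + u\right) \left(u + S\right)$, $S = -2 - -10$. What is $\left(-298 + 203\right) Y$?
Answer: $\frac{4370}{3} \approx 1456.7$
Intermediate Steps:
$S = 8$ ($S = -2 + 10 = 8$)
$n{\left(u \right)} = - \frac{4}{3} + 2 u \left(8 + u\right)$ ($n{\left(u \right)} = - \frac{4}{3} + \left(u + u\right) \left(u + 8\right) = - \frac{4}{3} + 2 u \left(8 + u\right)$)
$Y = - \frac{46}{3}$ ($Y = - \frac{4}{3} + 2 \left(4 - 11\right)^{2} + 16 \left(4 - 11\right) = - \frac{4}{3} + 2 \left(-7\right)^{2} + 16 \left(-7\right) = - \frac{4}{3} + 2 \cdot 49 - 112 = - \frac{4}{3} + 98 - 112 = - \frac{46}{3} \approx -15.333$)
$\left(-298 + 203\right) Y = \left(-298 + 203\right) \left(- \frac{46}{3}\right) = \left(-95\right) \left(- \frac{46}{3}\right) = \frac{4370}{3}$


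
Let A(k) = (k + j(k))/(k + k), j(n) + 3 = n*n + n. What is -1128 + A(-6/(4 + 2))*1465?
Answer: 1802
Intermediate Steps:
j(n) = -3 + n + n² (j(n) = -3 + (n*n + n) = -3 + (n² + n) = -3 + (n + n²) = -3 + n + n²)
A(k) = (-3 + k² + 2*k)/(2*k) (A(k) = (k + (-3 + k + k²))/(k + k) = (-3 + k² + 2*k)/((2*k)) = (-3 + k² + 2*k)*(1/(2*k)) = (-3 + k² + 2*k)/(2*k))
-1128 + A(-6/(4 + 2))*1465 = -1128 + (1 + (-6/(4 + 2))/2 - 3/(2*(-6/(4 + 2))))*1465 = -1128 + (1 + (-6/6)/2 - 3/(2*(-6/6)))*1465 = -1128 + (1 + ((⅙)*(-6))/2 - 3/(2*((⅙)*(-6))))*1465 = -1128 + (1 + (½)*(-1) - 3/2/(-1))*1465 = -1128 + (1 - ½ - 3/2*(-1))*1465 = -1128 + (1 - ½ + 3/2)*1465 = -1128 + 2*1465 = -1128 + 2930 = 1802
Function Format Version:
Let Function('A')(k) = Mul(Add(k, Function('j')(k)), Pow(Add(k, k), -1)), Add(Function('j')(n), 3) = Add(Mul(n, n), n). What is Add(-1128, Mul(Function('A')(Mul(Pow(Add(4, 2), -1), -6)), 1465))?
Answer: 1802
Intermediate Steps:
Function('j')(n) = Add(-3, n, Pow(n, 2)) (Function('j')(n) = Add(-3, Add(Mul(n, n), n)) = Add(-3, Add(Pow(n, 2), n)) = Add(-3, Add(n, Pow(n, 2))) = Add(-3, n, Pow(n, 2)))
Function('A')(k) = Mul(Rational(1, 2), Pow(k, -1), Add(-3, Pow(k, 2), Mul(2, k))) (Function('A')(k) = Mul(Add(k, Add(-3, k, Pow(k, 2))), Pow(Add(k, k), -1)) = Mul(Add(-3, Pow(k, 2), Mul(2, k)), Pow(Mul(2, k), -1)) = Mul(Add(-3, Pow(k, 2), Mul(2, k)), Mul(Rational(1, 2), Pow(k, -1))) = Mul(Rational(1, 2), Pow(k, -1), Add(-3, Pow(k, 2), Mul(2, k))))
Add(-1128, Mul(Function('A')(Mul(Pow(Add(4, 2), -1), -6)), 1465)) = Add(-1128, Mul(Add(1, Mul(Rational(1, 2), Mul(Pow(Add(4, 2), -1), -6)), Mul(Rational(-3, 2), Pow(Mul(Pow(Add(4, 2), -1), -6), -1))), 1465)) = Add(-1128, Mul(Add(1, Mul(Rational(1, 2), Mul(Pow(6, -1), -6)), Mul(Rational(-3, 2), Pow(Mul(Pow(6, -1), -6), -1))), 1465)) = Add(-1128, Mul(Add(1, Mul(Rational(1, 2), Mul(Rational(1, 6), -6)), Mul(Rational(-3, 2), Pow(Mul(Rational(1, 6), -6), -1))), 1465)) = Add(-1128, Mul(Add(1, Mul(Rational(1, 2), -1), Mul(Rational(-3, 2), Pow(-1, -1))), 1465)) = Add(-1128, Mul(Add(1, Rational(-1, 2), Mul(Rational(-3, 2), -1)), 1465)) = Add(-1128, Mul(Add(1, Rational(-1, 2), Rational(3, 2)), 1465)) = Add(-1128, Mul(2, 1465)) = Add(-1128, 2930) = 1802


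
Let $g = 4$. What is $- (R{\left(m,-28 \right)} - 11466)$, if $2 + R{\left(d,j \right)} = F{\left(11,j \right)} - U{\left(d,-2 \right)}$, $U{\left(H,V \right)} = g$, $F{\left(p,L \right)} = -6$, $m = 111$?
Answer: $11478$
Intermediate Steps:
$U{\left(H,V \right)} = 4$
$R{\left(d,j \right)} = -12$ ($R{\left(d,j \right)} = -2 - 10 = -12$)
$- (R{\left(m,-28 \right)} - 11466) = - (-12 - 11466) = \left(-1\right) \left(-11478\right) = 11478$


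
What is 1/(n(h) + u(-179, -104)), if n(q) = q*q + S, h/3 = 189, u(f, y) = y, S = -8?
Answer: 1/321377 ≈ 3.1116e-6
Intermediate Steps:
h = 567 (h = 3*189 = 567)
n(q) = -8 + q² (n(q) = q*q - 8 = q² - 8 = -8 + q²)
1/(n(h) + u(-179, -104)) = 1/((-8 + 567²) - 104) = 1/((-8 + 321489) - 104) = 1/(321481 - 104) = 1/321377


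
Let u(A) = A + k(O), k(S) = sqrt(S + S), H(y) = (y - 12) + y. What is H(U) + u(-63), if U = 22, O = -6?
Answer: -31 + 2*I*sqrt(3) ≈ -31.0 + 3.4641*I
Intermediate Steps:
H(y) = -12 + 2*y (H(y) = (-12 + y) + y = -12 + 2*y)
k(S) = sqrt(2)*sqrt(S) (k(S) = sqrt(2*S) = sqrt(2)*sqrt(S))
u(A) = A + 2*I*sqrt(3) (u(A) = A + sqrt(2)*sqrt(-6) = A + sqrt(2)*(I*sqrt(6)) = A + 2*I*sqrt(3))
H(U) + u(-63) = (-12 + 2*22) + (-63 + 2*I*sqrt(3)) = (-12 + 44) + (-63 + 2*I*sqrt(3)) = 32 + (-63 + 2*I*sqrt(3)) = -31 + 2*I*sqrt(3)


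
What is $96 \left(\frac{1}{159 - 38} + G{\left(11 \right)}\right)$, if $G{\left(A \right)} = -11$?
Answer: $- \frac{127680}{121} \approx -1055.2$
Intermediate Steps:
$96 \left(\frac{1}{159 - 38} + G{\left(11 \right)}\right) = 96 \left(\frac{1}{159 - 38} - 11\right) = 96 \left(\frac{1}{121} - 11\right) = 96 \left(- \frac{1330}{121}\right) = - \frac{127680}{121}$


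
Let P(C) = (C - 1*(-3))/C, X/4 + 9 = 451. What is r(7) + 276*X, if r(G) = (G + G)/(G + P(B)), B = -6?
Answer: 7319548/15 ≈ 4.8797e+5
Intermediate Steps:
X = 1768 (X = -36 + 4*451 = -36 + 1804 = 1768)
P(C) = (3 + C)/C (P(C) = (C + 3)/C = (3 + C)/C)
r(G) = 2*G/(1/2 + G) (r(G) = (G + G)/(G + (3 - 6)/(-6)) = (2*G)/(G - 1/6*(-3)) = (2*G)/(G + 1/2) = (2*G)/(1/2 + G) = 2*G/(1/2 + G))
r(7) + 276*X = 4*7/(1 + 2*7) + 276*1768 = 4*7/(1 + 14) + 487968 = 4*7/15 + 487968 = 4*7*(1/15) + 487968 = 28/15 + 487968 = 7319548/15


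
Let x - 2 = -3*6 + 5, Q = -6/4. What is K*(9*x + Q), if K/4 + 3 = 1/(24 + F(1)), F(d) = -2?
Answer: 13065/11 ≈ 1187.7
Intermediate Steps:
Q = -3/2 (Q = -6*¼ = -3/2 ≈ -1.5000)
x = -11 (x = 2 + (-3*6 + 5) = 2 + (-18 + 5) = 2 - 13 = -11)
K = -130/11 (K = -12 + 4/(24 - 2) = -12 + 4/22 = -12 + 4*(1/22) = -12 + 2/11 = -130/11 ≈ -11.818)
K*(9*x + Q) = -130*(9*(-11) - 3/2)/11 = -130*(-99 - 3/2)/11 = -130/11*(-201/2) = 13065/11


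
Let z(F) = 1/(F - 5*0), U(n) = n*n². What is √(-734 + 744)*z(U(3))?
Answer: √10/27 ≈ 0.11712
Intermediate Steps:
U(n) = n³
z(F) = 1/F (z(F) = 1/(F + 0) = 1/F)
√(-734 + 744)*z(U(3)) = √(-734 + 744)/(3³) = √10/27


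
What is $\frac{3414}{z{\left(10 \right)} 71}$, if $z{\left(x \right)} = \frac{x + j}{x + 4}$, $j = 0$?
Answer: $\frac{23898}{355} \approx 67.318$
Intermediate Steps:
$z{\left(x \right)} = \frac{x}{4 + x}$ ($z{\left(x \right)} = \frac{x + 0}{x + 4} = \frac{x}{4 + x}$)
$\frac{3414}{z{\left(10 \right)} 71} = \frac{3414}{\frac{10}{4 + 10} \cdot 71} = \frac{3414}{\frac{10}{14} \cdot 71} = \frac{3414}{10 \cdot \frac{1}{14} \cdot 71} = \frac{3414}{\frac{5}{7} \cdot 71} = \frac{3414}{\frac{355}{7}} = 3414 \cdot \frac{7}{355} = \frac{23898}{355}$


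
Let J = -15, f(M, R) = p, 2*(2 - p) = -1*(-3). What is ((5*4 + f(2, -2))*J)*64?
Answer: -19680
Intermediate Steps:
p = ½ (p = 2 - (-1)*(-3)/2 = 2 - ½*3 = 2 - 3/2 = ½ ≈ 0.50000)
f(M, R) = ½
((5*4 + f(2, -2))*J)*64 = ((5*4 + ½)*(-15))*64 = ((20 + ½)*(-15))*64 = ((41/2)*(-15))*64 = -615/2*64 = -19680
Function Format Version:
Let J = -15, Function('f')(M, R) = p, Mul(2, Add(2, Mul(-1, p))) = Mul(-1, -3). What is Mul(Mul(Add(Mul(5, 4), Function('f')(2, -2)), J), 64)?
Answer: -19680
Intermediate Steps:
p = Rational(1, 2) (p = Add(2, Mul(Rational(-1, 2), Mul(-1, -3))) = Add(2, Mul(Rational(-1, 2), 3)) = Add(2, Rational(-3, 2)) = Rational(1, 2) ≈ 0.50000)
Function('f')(M, R) = Rational(1, 2)
Mul(Mul(Add(Mul(5, 4), Function('f')(2, -2)), J), 64) = Mul(Mul(Add(Mul(5, 4), Rational(1, 2)), -15), 64) = Mul(Mul(Add(20, Rational(1, 2)), -15), 64) = Mul(Mul(Rational(41, 2), -15), 64) = Mul(Rational(-615, 2), 64) = -19680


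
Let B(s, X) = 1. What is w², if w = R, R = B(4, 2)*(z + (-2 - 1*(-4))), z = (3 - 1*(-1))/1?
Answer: 36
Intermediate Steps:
z = 4 (z = (3 + 1)*1 = 4*1 = 4)
R = 6 (R = 1*(4 + (-2 - 1*(-4))) = 1*(4 + (-2 + 4)) = 1*(4 + 2) = 1*6 = 6)
w = 6
w² = 6² = 36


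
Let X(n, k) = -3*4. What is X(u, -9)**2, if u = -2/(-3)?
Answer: 144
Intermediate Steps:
u = 2/3 (u = -2*(-1/3) = 2/3 ≈ 0.66667)
X(n, k) = -12
X(u, -9)**2 = (-12)**2 = 144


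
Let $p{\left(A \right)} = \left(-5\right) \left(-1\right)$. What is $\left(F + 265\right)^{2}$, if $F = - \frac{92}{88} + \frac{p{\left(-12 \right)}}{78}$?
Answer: $\frac{12828733696}{184041} \approx 69706.0$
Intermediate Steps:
$p{\left(A \right)} = 5$
$F = - \frac{421}{429}$ ($F = - \frac{92}{88} + \frac{5}{78} = \left(-92\right) \frac{1}{88} + 5 \cdot \frac{1}{78} = - \frac{23}{22} + \frac{5}{78} = - \frac{421}{429} \approx -0.98135$)
$\left(F + 265\right)^{2} = \left(- \frac{421}{429} + 265\right)^{2} = \left(\frac{113264}{429}\right)^{2} = \frac{12828733696}{184041}$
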